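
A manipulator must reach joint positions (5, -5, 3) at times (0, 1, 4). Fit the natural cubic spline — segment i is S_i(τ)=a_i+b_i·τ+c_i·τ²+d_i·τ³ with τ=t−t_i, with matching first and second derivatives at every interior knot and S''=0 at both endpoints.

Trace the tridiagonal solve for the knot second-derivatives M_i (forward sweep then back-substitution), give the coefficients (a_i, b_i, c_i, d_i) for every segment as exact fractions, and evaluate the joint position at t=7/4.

Δ: Δ0=-10, Δ1=8/3
row 1: diag=8, rhs=76; c'=3/8, d'=19/2
back: M1=19/2
M: M0=0, M1=19/2, M2=0
seg 0: a=5, c=M0/2=0, d=(M1−M0)/(6·1)=19/12, b=Δ0−h0·(2M0+M1)/6=-139/12
seg 1: a=-5, c=M1/2=19/4, d=(M2−M1)/(6·3)=-19/36, b=Δ1−h1·(2M1+M2)/6=-41/6
t_q=7/4 → seg 1, τ=3/4; S=-5+-41/6·τ+19/4·τ²+-19/36·τ³=-1965/256

  seg 0: a=5 b=-139/12 c=0 d=19/12
  seg 1: a=-5 b=-41/6 c=19/4 d=-19/36
S(7/4) = -1965/256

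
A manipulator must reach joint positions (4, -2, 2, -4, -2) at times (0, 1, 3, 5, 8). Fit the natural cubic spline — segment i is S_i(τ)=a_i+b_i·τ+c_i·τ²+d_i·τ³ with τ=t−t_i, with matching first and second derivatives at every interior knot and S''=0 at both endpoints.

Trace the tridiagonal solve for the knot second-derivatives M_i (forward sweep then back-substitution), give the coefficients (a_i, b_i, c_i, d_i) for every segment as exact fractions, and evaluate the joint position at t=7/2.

  seg 0: a=4 b=-1207/156 c=0 d=271/156
  seg 1: a=-2 b=-197/78 c=271/52 d=-115/78
  seg 2: a=2 b=49/78 c=-189/52 d=71/78
  seg 3: a=-4 b=-233/78 c=95/52 d=-95/468
S(7/2) = 79/52

Δ: Δ0=-6, Δ1=2, Δ2=-3, Δ3=2/3
row 1: diag=6, rhs=48; c'=1/3, d'=8
row 2: denom=8−2·1/3=22/3; d'=(-30−2·8)/(22/3)=-69/11
row 3: denom=10−2·3/11=104/11; d'=(22−2·-69/11)/(104/11)=95/26
back: M3=95/26
back: M2=-69/11−3/11·95/26=-189/26
back: M1=8−1/3·-189/26=271/26
M: M0=0, M1=271/26, M2=-189/26, M3=95/26, M4=0
seg 0: a=4, c=M0/2=0, d=(M1−M0)/(6·1)=271/156, b=Δ0−h0·(2M0+M1)/6=-1207/156
seg 1: a=-2, c=M1/2=271/52, d=(M2−M1)/(6·2)=-115/78, b=Δ1−h1·(2M1+M2)/6=-197/78
seg 2: a=2, c=M2/2=-189/52, d=(M3−M2)/(6·2)=71/78, b=Δ2−h2·(2M2+M3)/6=49/78
seg 3: a=-4, c=M3/2=95/52, d=(M4−M3)/(6·3)=-95/468, b=Δ3−h3·(2M3+M4)/6=-233/78
t_q=7/2 → seg 2, τ=1/2; S=2+49/78·τ+-189/52·τ²+71/78·τ³=79/52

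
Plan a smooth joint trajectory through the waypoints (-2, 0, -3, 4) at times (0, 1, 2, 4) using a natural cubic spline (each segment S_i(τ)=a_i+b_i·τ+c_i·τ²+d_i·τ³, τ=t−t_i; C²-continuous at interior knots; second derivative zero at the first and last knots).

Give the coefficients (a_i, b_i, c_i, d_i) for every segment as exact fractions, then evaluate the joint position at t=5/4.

Δ: Δ0=2, Δ1=-3, Δ2=7/2
row 1: diag=4, rhs=-30; c'=1/4, d'=-15/2
row 2: denom=6−1·1/4=23/4; d'=(39−1·-15/2)/(23/4)=186/23
back: M2=186/23
back: M1=-15/2−1/4·186/23=-219/23
M: M0=0, M1=-219/23, M2=186/23, M3=0
seg 0: a=-2, c=M0/2=0, d=(M1−M0)/(6·1)=-73/46, b=Δ0−h0·(2M0+M1)/6=165/46
seg 1: a=0, c=M1/2=-219/46, d=(M2−M1)/(6·1)=135/46, b=Δ1−h1·(2M1+M2)/6=-27/23
seg 2: a=-3, c=M2/2=93/23, d=(M3−M2)/(6·2)=-31/46, b=Δ2−h2·(2M2+M3)/6=-87/46
t_q=5/4 → seg 1, τ=1/4; S=0+-27/23·τ+-219/46·τ²+135/46·τ³=-1605/2944

  seg 0: a=-2 b=165/46 c=0 d=-73/46
  seg 1: a=0 b=-27/23 c=-219/46 d=135/46
  seg 2: a=-3 b=-87/46 c=93/23 d=-31/46
S(5/4) = -1605/2944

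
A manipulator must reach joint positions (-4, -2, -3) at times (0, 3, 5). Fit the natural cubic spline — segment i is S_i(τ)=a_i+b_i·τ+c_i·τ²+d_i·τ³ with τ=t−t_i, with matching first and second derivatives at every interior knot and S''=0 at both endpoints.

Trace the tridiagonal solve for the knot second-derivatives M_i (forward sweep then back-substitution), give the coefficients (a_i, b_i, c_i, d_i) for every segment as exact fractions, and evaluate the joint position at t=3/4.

Δ: Δ0=2/3, Δ1=-1/2
row 1: diag=10, rhs=-7; c'=1/5, d'=-7/10
back: M1=-7/10
M: M0=0, M1=-7/10, M2=0
seg 0: a=-4, c=M0/2=0, d=(M1−M0)/(6·3)=-7/180, b=Δ0−h0·(2M0+M1)/6=61/60
seg 1: a=-2, c=M1/2=-7/20, d=(M2−M1)/(6·2)=7/120, b=Δ1−h1·(2M1+M2)/6=-1/30
t_q=3/4 → seg 0, τ=3/4; S=-4+61/60·τ+0·τ²+-7/180·τ³=-833/256

  seg 0: a=-4 b=61/60 c=0 d=-7/180
  seg 1: a=-2 b=-1/30 c=-7/20 d=7/120
S(3/4) = -833/256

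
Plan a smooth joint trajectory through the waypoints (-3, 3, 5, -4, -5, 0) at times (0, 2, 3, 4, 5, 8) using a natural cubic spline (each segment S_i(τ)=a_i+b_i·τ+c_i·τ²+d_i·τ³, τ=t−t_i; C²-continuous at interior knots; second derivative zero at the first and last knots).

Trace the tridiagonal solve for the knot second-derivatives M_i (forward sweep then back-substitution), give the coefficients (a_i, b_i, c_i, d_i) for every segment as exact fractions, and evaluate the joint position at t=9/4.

  seg 0: a=-3 b=4267/1995 c=0 d=859/3990
  seg 1: a=3 b=9421/1995 c=859/665 d=-1144/285
  seg 2: a=5 b=-9449/1995 c=-7149/665 d=12941/1995
  seg 3: a=-4 b=-2704/399 c=5792/665 d=-5851/1995
  seg 4: a=-5 b=3679/1995 c=-59/665 d=59/5985
S(9/4) = 44673/10640

Δ: Δ0=3, Δ1=2, Δ2=-9, Δ3=-1, Δ4=5/3
row 1: diag=6, rhs=-6; c'=1/6, d'=-1
row 2: denom=4−1·1/6=23/6; d'=(-66−1·-1)/(23/6)=-390/23
row 3: denom=4−1·6/23=86/23; d'=(48−1·-390/23)/(86/23)=747/43
row 4: denom=8−1·23/86=665/86; d'=(16−1·747/43)/(665/86)=-118/665
back: M4=-118/665
back: M3=747/43−23/86·-118/665=11584/665
back: M2=-390/23−6/23·11584/665=-14298/665
back: M1=-1−1/6·-14298/665=1718/665
M: M0=0, M1=1718/665, M2=-14298/665, M3=11584/665, M4=-118/665, M5=0
seg 0: a=-3, c=M0/2=0, d=(M1−M0)/(6·2)=859/3990, b=Δ0−h0·(2M0+M1)/6=4267/1995
seg 1: a=3, c=M1/2=859/665, d=(M2−M1)/(6·1)=-1144/285, b=Δ1−h1·(2M1+M2)/6=9421/1995
seg 2: a=5, c=M2/2=-7149/665, d=(M3−M2)/(6·1)=12941/1995, b=Δ2−h2·(2M2+M3)/6=-9449/1995
seg 3: a=-4, c=M3/2=5792/665, d=(M4−M3)/(6·1)=-5851/1995, b=Δ3−h3·(2M3+M4)/6=-2704/399
seg 4: a=-5, c=M4/2=-59/665, d=(M5−M4)/(6·3)=59/5985, b=Δ4−h4·(2M4+M5)/6=3679/1995
t_q=9/4 → seg 1, τ=1/4; S=3+9421/1995·τ+859/665·τ²+-1144/285·τ³=44673/10640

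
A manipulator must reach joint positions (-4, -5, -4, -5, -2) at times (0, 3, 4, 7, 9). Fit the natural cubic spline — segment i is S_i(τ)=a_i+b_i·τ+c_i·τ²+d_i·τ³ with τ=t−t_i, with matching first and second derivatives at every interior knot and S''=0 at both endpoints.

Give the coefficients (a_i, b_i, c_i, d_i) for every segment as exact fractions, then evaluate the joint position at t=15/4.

Δ: Δ0=-1/3, Δ1=1, Δ2=-1/3, Δ3=3/2
row 1: diag=8, rhs=8; c'=1/8, d'=1
row 2: denom=8−1·1/8=63/8; d'=(-8−1·1)/(63/8)=-8/7
row 3: denom=10−3·8/21=62/7; d'=(11−3·-8/7)/(62/7)=101/62
back: M3=101/62
back: M2=-8/7−8/21·101/62=-164/93
back: M1=1−1/8·-164/93=227/186
M: M0=0, M1=227/186, M2=-164/93, M3=101/62, M4=0
seg 0: a=-4, c=M0/2=0, d=(M1−M0)/(6·3)=227/3348, b=Δ0−h0·(2M0+M1)/6=-117/124
seg 1: a=-5, c=M1/2=227/372, d=(M2−M1)/(6·1)=-185/372, b=Δ1−h1·(2M1+M2)/6=55/62
seg 2: a=-4, c=M2/2=-82/93, d=(M3−M2)/(6·3)=631/3348, b=Δ2−h2·(2M2+M3)/6=229/372
seg 3: a=-5, c=M3/2=101/124, d=(M4−M3)/(6·2)=-101/744, b=Δ3−h3·(2M3+M4)/6=77/186
t_q=15/4 → seg 1, τ=3/4; S=-5+55/62·τ+227/372·τ²+-185/372·τ³=-33341/7936

  seg 0: a=-4 b=-117/124 c=0 d=227/3348
  seg 1: a=-5 b=55/62 c=227/372 d=-185/372
  seg 2: a=-4 b=229/372 c=-82/93 d=631/3348
  seg 3: a=-5 b=77/186 c=101/124 d=-101/744
S(15/4) = -33341/7936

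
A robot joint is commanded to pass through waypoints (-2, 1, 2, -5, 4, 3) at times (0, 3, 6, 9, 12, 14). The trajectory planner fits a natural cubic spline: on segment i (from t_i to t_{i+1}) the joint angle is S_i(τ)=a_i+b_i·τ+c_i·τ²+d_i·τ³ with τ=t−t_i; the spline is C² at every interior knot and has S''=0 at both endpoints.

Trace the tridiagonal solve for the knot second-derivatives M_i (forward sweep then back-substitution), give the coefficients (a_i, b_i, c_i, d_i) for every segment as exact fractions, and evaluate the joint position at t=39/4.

  seg 0: a=-2 b=889/1030 c=0 d=47/3090
  seg 1: a=1 b=656/515 c=141/1030 d=-835/5562
  seg 2: a=2 b=-2017/1030 c=-1876/1545 d=10097/27810
  seg 3: a=-5 b=288/515 c=423/206 d=-1277/3090
  seg 4: a=4 b=1773/1030 c=-858/515 d=143/515
S(39/4) = -47461/13184

Δ: Δ0=1, Δ1=1/3, Δ2=-7/3, Δ3=3, Δ4=-1/2
row 1: diag=12, rhs=-4; c'=1/4, d'=-1/3
row 2: denom=12−3·1/4=45/4; d'=(-16−3·-1/3)/(45/4)=-4/3
row 3: denom=12−3·4/15=56/5; d'=(32−3·-4/3)/(56/5)=45/14
row 4: denom=10−3·15/56=515/56; d'=(-21−3·45/14)/(515/56)=-1716/515
back: M4=-1716/515
back: M3=45/14−15/56·-1716/515=423/103
back: M2=-4/3−4/15·423/103=-3752/1545
back: M1=-1/3−1/4·-3752/1545=141/515
M: M0=0, M1=141/515, M2=-3752/1545, M3=423/103, M4=-1716/515, M5=0
seg 0: a=-2, c=M0/2=0, d=(M1−M0)/(6·3)=47/3090, b=Δ0−h0·(2M0+M1)/6=889/1030
seg 1: a=1, c=M1/2=141/1030, d=(M2−M1)/(6·3)=-835/5562, b=Δ1−h1·(2M1+M2)/6=656/515
seg 2: a=2, c=M2/2=-1876/1545, d=(M3−M2)/(6·3)=10097/27810, b=Δ2−h2·(2M2+M3)/6=-2017/1030
seg 3: a=-5, c=M3/2=423/206, d=(M4−M3)/(6·3)=-1277/3090, b=Δ3−h3·(2M3+M4)/6=288/515
seg 4: a=4, c=M4/2=-858/515, d=(M5−M4)/(6·2)=143/515, b=Δ4−h4·(2M4+M5)/6=1773/1030
t_q=39/4 → seg 3, τ=3/4; S=-5+288/515·τ+423/206·τ²+-1277/3090·τ³=-47461/13184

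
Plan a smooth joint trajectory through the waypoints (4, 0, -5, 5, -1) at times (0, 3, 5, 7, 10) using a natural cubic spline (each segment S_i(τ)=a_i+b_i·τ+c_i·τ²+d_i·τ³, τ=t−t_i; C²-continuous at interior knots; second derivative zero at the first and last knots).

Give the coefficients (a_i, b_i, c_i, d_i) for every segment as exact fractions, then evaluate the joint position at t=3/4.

  seg 0: a=4 b=-2/9 c=0 d=-10/81
  seg 1: a=0 b=-32/9 c=-10/9 d=59/72
  seg 2: a=-5 b=11/6 c=137/36 d=-10/9
  seg 3: a=5 b=67/18 c=-103/36 d=103/324
S(3/4) = 121/32

Δ: Δ0=-4/3, Δ1=-5/2, Δ2=5, Δ3=-2
row 1: diag=10, rhs=-7; c'=1/5, d'=-7/10
row 2: denom=8−2·1/5=38/5; d'=(45−2·-7/10)/(38/5)=116/19
row 3: denom=10−2·5/19=180/19; d'=(-42−2·116/19)/(180/19)=-103/18
back: M3=-103/18
back: M2=116/19−5/19·-103/18=137/18
back: M1=-7/10−1/5·137/18=-20/9
M: M0=0, M1=-20/9, M2=137/18, M3=-103/18, M4=0
seg 0: a=4, c=M0/2=0, d=(M1−M0)/(6·3)=-10/81, b=Δ0−h0·(2M0+M1)/6=-2/9
seg 1: a=0, c=M1/2=-10/9, d=(M2−M1)/(6·2)=59/72, b=Δ1−h1·(2M1+M2)/6=-32/9
seg 2: a=-5, c=M2/2=137/36, d=(M3−M2)/(6·2)=-10/9, b=Δ2−h2·(2M2+M3)/6=11/6
seg 3: a=5, c=M3/2=-103/36, d=(M4−M3)/(6·3)=103/324, b=Δ3−h3·(2M3+M4)/6=67/18
t_q=3/4 → seg 0, τ=3/4; S=4+-2/9·τ+0·τ²+-10/81·τ³=121/32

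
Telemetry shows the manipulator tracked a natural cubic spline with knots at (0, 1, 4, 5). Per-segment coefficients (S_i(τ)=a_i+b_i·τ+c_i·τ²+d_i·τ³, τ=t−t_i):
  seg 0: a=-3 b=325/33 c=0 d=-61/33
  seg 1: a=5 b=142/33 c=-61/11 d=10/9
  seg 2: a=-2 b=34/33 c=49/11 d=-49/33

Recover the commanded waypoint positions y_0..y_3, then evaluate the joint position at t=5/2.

y_0 = S_0(0) = a_0 = -3
y_1 = S_1(0) = a_1 = 5
y_2 = S_2(0) = a_2 = -2
y_3 = S_2(1) = 2
t_q=5/2 is in segment 1 (τ=3/2); S_1(τ)=30/11

y_0=-3 y_1=5 y_2=-2 y_3=2
S(5/2) = 30/11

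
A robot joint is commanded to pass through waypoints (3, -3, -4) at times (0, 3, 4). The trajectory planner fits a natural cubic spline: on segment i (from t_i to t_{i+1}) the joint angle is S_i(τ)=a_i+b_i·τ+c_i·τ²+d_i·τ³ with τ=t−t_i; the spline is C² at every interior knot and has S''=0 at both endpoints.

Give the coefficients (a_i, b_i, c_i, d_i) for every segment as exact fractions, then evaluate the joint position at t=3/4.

  seg 0: a=3 b=-19/8 c=0 d=1/24
  seg 1: a=-3 b=-5/4 c=3/8 d=-1/8
S(3/4) = 633/512

Δ: Δ0=-2, Δ1=-1
row 1: diag=8, rhs=6; c'=1/8, d'=3/4
back: M1=3/4
M: M0=0, M1=3/4, M2=0
seg 0: a=3, c=M0/2=0, d=(M1−M0)/(6·3)=1/24, b=Δ0−h0·(2M0+M1)/6=-19/8
seg 1: a=-3, c=M1/2=3/8, d=(M2−M1)/(6·1)=-1/8, b=Δ1−h1·(2M1+M2)/6=-5/4
t_q=3/4 → seg 0, τ=3/4; S=3+-19/8·τ+0·τ²+1/24·τ³=633/512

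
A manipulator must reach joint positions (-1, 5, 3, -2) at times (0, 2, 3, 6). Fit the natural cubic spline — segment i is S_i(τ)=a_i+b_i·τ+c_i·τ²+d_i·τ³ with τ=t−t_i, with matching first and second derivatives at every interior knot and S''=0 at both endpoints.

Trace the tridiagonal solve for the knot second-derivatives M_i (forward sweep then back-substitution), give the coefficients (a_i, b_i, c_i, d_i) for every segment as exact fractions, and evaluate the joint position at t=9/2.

Δ: Δ0=3, Δ1=-2, Δ2=-5/3
row 1: diag=6, rhs=-30; c'=1/6, d'=-5
row 2: denom=8−1·1/6=47/6; d'=(2−1·-5)/(47/6)=42/47
back: M2=42/47
back: M1=-5−1/6·42/47=-242/47
M: M0=0, M1=-242/47, M2=42/47, M3=0
seg 0: a=-1, c=M0/2=0, d=(M1−M0)/(6·2)=-121/282, b=Δ0−h0·(2M0+M1)/6=665/141
seg 1: a=5, c=M1/2=-121/47, d=(M2−M1)/(6·1)=142/141, b=Δ1−h1·(2M1+M2)/6=-61/141
seg 2: a=3, c=M2/2=21/47, d=(M3−M2)/(6·3)=-7/141, b=Δ2−h2·(2M2+M3)/6=-361/141
t_q=9/2 → seg 2, τ=3/2; S=3+-361/141·τ+21/47·τ²+-7/141·τ³=-1/376

  seg 0: a=-1 b=665/141 c=0 d=-121/282
  seg 1: a=5 b=-61/141 c=-121/47 d=142/141
  seg 2: a=3 b=-361/141 c=21/47 d=-7/141
S(9/2) = -1/376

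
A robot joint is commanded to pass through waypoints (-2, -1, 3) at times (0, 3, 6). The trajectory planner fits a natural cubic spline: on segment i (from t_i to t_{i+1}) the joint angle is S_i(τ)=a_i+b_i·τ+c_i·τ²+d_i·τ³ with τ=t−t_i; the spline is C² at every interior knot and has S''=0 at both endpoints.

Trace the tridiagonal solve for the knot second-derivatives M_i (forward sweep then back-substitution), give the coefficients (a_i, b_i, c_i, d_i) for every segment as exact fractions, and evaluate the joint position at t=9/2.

Δ: Δ0=1/3, Δ1=4/3
row 1: diag=12, rhs=6; c'=1/4, d'=1/2
back: M1=1/2
M: M0=0, M1=1/2, M2=0
seg 0: a=-2, c=M0/2=0, d=(M1−M0)/(6·3)=1/36, b=Δ0−h0·(2M0+M1)/6=1/12
seg 1: a=-1, c=M1/2=1/4, d=(M2−M1)/(6·3)=-1/36, b=Δ1−h1·(2M1+M2)/6=5/6
t_q=9/2 → seg 1, τ=3/2; S=-1+5/6·τ+1/4·τ²+-1/36·τ³=23/32

  seg 0: a=-2 b=1/12 c=0 d=1/36
  seg 1: a=-1 b=5/6 c=1/4 d=-1/36
S(9/2) = 23/32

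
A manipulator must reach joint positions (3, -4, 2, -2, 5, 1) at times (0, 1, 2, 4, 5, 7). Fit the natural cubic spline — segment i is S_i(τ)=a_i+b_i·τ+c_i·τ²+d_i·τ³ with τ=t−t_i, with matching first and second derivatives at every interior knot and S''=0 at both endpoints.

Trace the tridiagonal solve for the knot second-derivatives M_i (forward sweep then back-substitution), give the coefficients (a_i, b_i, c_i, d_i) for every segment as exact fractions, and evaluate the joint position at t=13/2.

Δ: Δ0=-7, Δ1=6, Δ2=-2, Δ3=7, Δ4=-2
row 1: diag=4, rhs=78; c'=1/4, d'=39/2
row 2: denom=6−1·1/4=23/4; d'=(-48−1·39/2)/(23/4)=-270/23
row 3: denom=6−2·8/23=122/23; d'=(54−2·-270/23)/(122/23)=891/61
row 4: denom=6−1·23/122=709/122; d'=(-54−1·891/61)/(709/122)=-8370/709
back: M4=-8370/709
back: M3=891/61−23/122·-8370/709=11934/709
back: M2=-270/23−8/23·11934/709=-12474/709
back: M1=39/2−1/4·-12474/709=16944/709
M: M0=0, M1=16944/709, M2=-12474/709, M3=11934/709, M4=-8370/709, M5=0
seg 0: a=3, c=M0/2=0, d=(M1−M0)/(6·1)=2824/709, b=Δ0−h0·(2M0+M1)/6=-7787/709
seg 1: a=-4, c=M1/2=8472/709, d=(M2−M1)/(6·1)=-4903/709, b=Δ1−h1·(2M1+M2)/6=685/709
seg 2: a=2, c=M2/2=-6237/709, d=(M3−M2)/(6·2)=2034/709, b=Δ2−h2·(2M2+M3)/6=2920/709
seg 3: a=-2, c=M3/2=5967/709, d=(M4−M3)/(6·1)=-3384/709, b=Δ3−h3·(2M3+M4)/6=2380/709
seg 4: a=5, c=M4/2=-4185/709, d=(M5−M4)/(6·2)=1395/1418, b=Δ4−h4·(2M4+M5)/6=4162/709
t_q=13/2 → seg 4, τ=3/2; S=5+4162/709·τ+-4185/709·τ²+1395/1418·τ³=43613/11344

  seg 0: a=3 b=-7787/709 c=0 d=2824/709
  seg 1: a=-4 b=685/709 c=8472/709 d=-4903/709
  seg 2: a=2 b=2920/709 c=-6237/709 d=2034/709
  seg 3: a=-2 b=2380/709 c=5967/709 d=-3384/709
  seg 4: a=5 b=4162/709 c=-4185/709 d=1395/1418
S(13/2) = 43613/11344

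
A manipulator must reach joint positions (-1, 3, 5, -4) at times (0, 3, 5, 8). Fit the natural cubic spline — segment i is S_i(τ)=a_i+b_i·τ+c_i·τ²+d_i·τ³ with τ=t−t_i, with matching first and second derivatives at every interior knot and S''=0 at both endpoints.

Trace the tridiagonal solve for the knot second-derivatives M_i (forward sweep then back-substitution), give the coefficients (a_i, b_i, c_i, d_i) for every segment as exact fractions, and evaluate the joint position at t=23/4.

Δ: Δ0=4/3, Δ1=1, Δ2=-3
row 1: diag=10, rhs=-2; c'=1/5, d'=-1/5
row 2: denom=10−2·1/5=48/5; d'=(-24−2·-1/5)/(48/5)=-59/24
back: M2=-59/24
back: M1=-1/5−1/5·-59/24=7/24
M: M0=0, M1=7/24, M2=-59/24, M3=0
seg 0: a=-1, c=M0/2=0, d=(M1−M0)/(6·3)=7/432, b=Δ0−h0·(2M0+M1)/6=19/16
seg 1: a=3, c=M1/2=7/48, d=(M2−M1)/(6·2)=-11/48, b=Δ1−h1·(2M1+M2)/6=13/8
seg 2: a=5, c=M2/2=-59/48, d=(M3−M2)/(6·3)=59/432, b=Δ2−h2·(2M2+M3)/6=-13/24
t_q=23/4 → seg 2, τ=3/4; S=5+-13/24·τ+-59/48·τ²+59/432·τ³=4055/1024

  seg 0: a=-1 b=19/16 c=0 d=7/432
  seg 1: a=3 b=13/8 c=7/48 d=-11/48
  seg 2: a=5 b=-13/24 c=-59/48 d=59/432
S(23/4) = 4055/1024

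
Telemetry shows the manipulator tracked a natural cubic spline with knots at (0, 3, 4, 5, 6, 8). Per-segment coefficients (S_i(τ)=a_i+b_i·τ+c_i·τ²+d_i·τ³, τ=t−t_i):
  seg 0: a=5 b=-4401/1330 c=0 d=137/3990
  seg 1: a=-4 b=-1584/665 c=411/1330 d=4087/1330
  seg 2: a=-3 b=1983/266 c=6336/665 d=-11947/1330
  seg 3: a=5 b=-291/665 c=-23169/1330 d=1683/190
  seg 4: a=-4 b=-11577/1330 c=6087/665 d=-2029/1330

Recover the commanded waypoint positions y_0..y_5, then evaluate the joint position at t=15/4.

y_0=5 y_1=-4 y_2=-3 y_3=5 y_4=-4 y_5=3
S(15/4) = -367399/85120

y_0 = S_0(0) = a_0 = 5
y_1 = S_1(0) = a_1 = -4
y_2 = S_2(0) = a_2 = -3
y_3 = S_3(0) = a_3 = 5
y_4 = S_4(0) = a_4 = -4
y_5 = S_4(2) = 3
t_q=15/4 is in segment 1 (τ=3/4); S_1(τ)=-367399/85120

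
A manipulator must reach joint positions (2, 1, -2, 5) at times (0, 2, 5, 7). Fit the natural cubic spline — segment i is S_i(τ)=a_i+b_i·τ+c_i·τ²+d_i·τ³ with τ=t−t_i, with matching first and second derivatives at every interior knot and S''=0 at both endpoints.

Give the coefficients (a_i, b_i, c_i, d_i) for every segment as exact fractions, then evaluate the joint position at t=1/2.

Δ: Δ0=-1/2, Δ1=-1, Δ2=7/2
row 1: diag=10, rhs=-3; c'=3/10, d'=-3/10
row 2: denom=10−3·3/10=91/10; d'=(27−3·-3/10)/(91/10)=279/91
back: M2=279/91
back: M1=-3/10−3/10·279/91=-111/91
M: M0=0, M1=-111/91, M2=279/91, M3=0
seg 0: a=2, c=M0/2=0, d=(M1−M0)/(6·2)=-37/364, b=Δ0−h0·(2M0+M1)/6=-17/182
seg 1: a=1, c=M1/2=-111/182, d=(M2−M1)/(6·3)=5/21, b=Δ1−h1·(2M1+M2)/6=-239/182
seg 2: a=-2, c=M2/2=279/182, d=(M3−M2)/(6·2)=-93/364, b=Δ2−h2·(2M2+M3)/6=265/182
t_q=1/2 → seg 0, τ=1/2; S=2+-17/182·τ+0·τ²+-37/364·τ³=5651/2912

  seg 0: a=2 b=-17/182 c=0 d=-37/364
  seg 1: a=1 b=-239/182 c=-111/182 d=5/21
  seg 2: a=-2 b=265/182 c=279/182 d=-93/364
S(1/2) = 5651/2912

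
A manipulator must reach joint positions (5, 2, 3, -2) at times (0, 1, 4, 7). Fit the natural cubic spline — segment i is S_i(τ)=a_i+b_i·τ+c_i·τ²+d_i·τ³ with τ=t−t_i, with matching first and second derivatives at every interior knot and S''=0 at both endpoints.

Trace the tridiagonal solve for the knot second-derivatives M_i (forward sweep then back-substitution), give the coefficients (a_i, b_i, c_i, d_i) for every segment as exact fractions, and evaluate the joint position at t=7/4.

Δ: Δ0=-3, Δ1=1/3, Δ2=-5/3
row 1: diag=8, rhs=20; c'=3/8, d'=5/2
row 2: denom=12−3·3/8=87/8; d'=(-12−3·5/2)/(87/8)=-52/29
back: M2=-52/29
back: M1=5/2−3/8·-52/29=92/29
M: M0=0, M1=92/29, M2=-52/29, M3=0
seg 0: a=5, c=M0/2=0, d=(M1−M0)/(6·1)=46/87, b=Δ0−h0·(2M0+M1)/6=-307/87
seg 1: a=2, c=M1/2=46/29, d=(M2−M1)/(6·3)=-8/29, b=Δ1−h1·(2M1+M2)/6=-169/87
seg 2: a=3, c=M2/2=-26/29, d=(M3−M2)/(6·3)=26/261, b=Δ2−h2·(2M2+M3)/6=11/87
t_q=7/4 → seg 1, τ=3/4; S=2+-169/87·τ+46/29·τ²+-8/29·τ³=153/116

  seg 0: a=5 b=-307/87 c=0 d=46/87
  seg 1: a=2 b=-169/87 c=46/29 d=-8/29
  seg 2: a=3 b=11/87 c=-26/29 d=26/261
S(7/4) = 153/116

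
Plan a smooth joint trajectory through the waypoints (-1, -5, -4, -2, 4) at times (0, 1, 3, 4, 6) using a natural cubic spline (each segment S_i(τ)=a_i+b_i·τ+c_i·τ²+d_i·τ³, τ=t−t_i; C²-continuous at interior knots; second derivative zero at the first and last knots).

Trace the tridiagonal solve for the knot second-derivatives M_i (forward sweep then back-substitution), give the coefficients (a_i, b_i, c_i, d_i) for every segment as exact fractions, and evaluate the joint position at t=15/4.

  seg 0: a=-1 b=-1771/372 c=0 d=283/372
  seg 1: a=-5 b=-461/186 c=283/124 d=-295/744
  seg 2: a=-4 b=176/93 c=-3/31 d=19/93
  seg 3: a=-2 b=215/93 c=16/31 d=-8/93
S(15/4) = -5057/1984

Δ: Δ0=-4, Δ1=1/2, Δ2=2, Δ3=3
row 1: diag=6, rhs=27; c'=1/3, d'=9/2
row 2: denom=6−2·1/3=16/3; d'=(9−2·9/2)/(16/3)=0
row 3: denom=6−1·3/16=93/16; d'=(6−1·0)/(93/16)=32/31
back: M3=32/31
back: M2=0−3/16·32/31=-6/31
back: M1=9/2−1/3·-6/31=283/62
M: M0=0, M1=283/62, M2=-6/31, M3=32/31, M4=0
seg 0: a=-1, c=M0/2=0, d=(M1−M0)/(6·1)=283/372, b=Δ0−h0·(2M0+M1)/6=-1771/372
seg 1: a=-5, c=M1/2=283/124, d=(M2−M1)/(6·2)=-295/744, b=Δ1−h1·(2M1+M2)/6=-461/186
seg 2: a=-4, c=M2/2=-3/31, d=(M3−M2)/(6·1)=19/93, b=Δ2−h2·(2M2+M3)/6=176/93
seg 3: a=-2, c=M3/2=16/31, d=(M4−M3)/(6·2)=-8/93, b=Δ3−h3·(2M3+M4)/6=215/93
t_q=15/4 → seg 2, τ=3/4; S=-4+176/93·τ+-3/31·τ²+19/93·τ³=-5057/1984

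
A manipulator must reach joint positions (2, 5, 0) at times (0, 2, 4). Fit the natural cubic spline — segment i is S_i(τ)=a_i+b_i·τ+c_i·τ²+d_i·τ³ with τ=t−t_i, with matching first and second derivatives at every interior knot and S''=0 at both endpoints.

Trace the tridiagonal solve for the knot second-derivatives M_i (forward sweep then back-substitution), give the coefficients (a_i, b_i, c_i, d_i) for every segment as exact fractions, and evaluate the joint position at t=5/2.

  seg 0: a=2 b=5/2 c=0 d=-1/4
  seg 1: a=5 b=-1/2 c=-3/2 d=1/4
S(5/2) = 141/32

Δ: Δ0=3/2, Δ1=-5/2
row 1: diag=8, rhs=-24; c'=1/4, d'=-3
back: M1=-3
M: M0=0, M1=-3, M2=0
seg 0: a=2, c=M0/2=0, d=(M1−M0)/(6·2)=-1/4, b=Δ0−h0·(2M0+M1)/6=5/2
seg 1: a=5, c=M1/2=-3/2, d=(M2−M1)/(6·2)=1/4, b=Δ1−h1·(2M1+M2)/6=-1/2
t_q=5/2 → seg 1, τ=1/2; S=5+-1/2·τ+-3/2·τ²+1/4·τ³=141/32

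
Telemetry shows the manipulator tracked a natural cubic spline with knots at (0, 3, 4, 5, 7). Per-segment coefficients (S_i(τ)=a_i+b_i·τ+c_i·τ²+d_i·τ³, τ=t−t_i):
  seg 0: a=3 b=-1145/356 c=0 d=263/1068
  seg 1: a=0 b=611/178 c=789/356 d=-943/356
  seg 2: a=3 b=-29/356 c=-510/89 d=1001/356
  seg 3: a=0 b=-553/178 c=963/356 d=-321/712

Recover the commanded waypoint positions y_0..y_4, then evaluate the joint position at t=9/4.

y_0 = S_0(0) = a_0 = 3
y_1 = S_1(0) = a_1 = 0
y_2 = S_2(0) = a_2 = 3
y_3 = S_3(0) = a_3 = 0
y_4 = S_3(2) = 1
t_q=9/4 is in segment 0 (τ=9/4); S_0(τ)=-32619/22784

y_0=3 y_1=0 y_2=3 y_3=0 y_4=1
S(9/4) = -32619/22784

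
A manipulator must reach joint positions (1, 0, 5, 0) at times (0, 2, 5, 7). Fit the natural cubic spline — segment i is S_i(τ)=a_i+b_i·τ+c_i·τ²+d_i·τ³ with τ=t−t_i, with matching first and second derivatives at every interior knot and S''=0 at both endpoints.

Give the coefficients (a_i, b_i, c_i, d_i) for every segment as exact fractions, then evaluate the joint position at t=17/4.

Δ: Δ0=-1/2, Δ1=5/3, Δ2=-5/2
row 1: diag=10, rhs=13; c'=3/10, d'=13/10
row 2: denom=10−3·3/10=91/10; d'=(-25−3·13/10)/(91/10)=-289/91
back: M2=-289/91
back: M1=13/10−3/10·-289/91=205/91
M: M0=0, M1=205/91, M2=-289/91, M3=0
seg 0: a=1, c=M0/2=0, d=(M1−M0)/(6·2)=205/1092, b=Δ0−h0·(2M0+M1)/6=-683/546
seg 1: a=0, c=M1/2=205/182, d=(M2−M1)/(6·3)=-19/63, b=Δ1−h1·(2M1+M2)/6=547/546
seg 2: a=5, c=M2/2=-289/182, d=(M3−M2)/(6·2)=289/1092, b=Δ2−h2·(2M2+M3)/6=-209/546
t_q=17/4 → seg 1, τ=9/4; S=0+547/546·τ+205/182·τ²+-19/63·τ³=26331/5824

  seg 0: a=1 b=-683/546 c=0 d=205/1092
  seg 1: a=0 b=547/546 c=205/182 d=-19/63
  seg 2: a=5 b=-209/546 c=-289/182 d=289/1092
S(17/4) = 26331/5824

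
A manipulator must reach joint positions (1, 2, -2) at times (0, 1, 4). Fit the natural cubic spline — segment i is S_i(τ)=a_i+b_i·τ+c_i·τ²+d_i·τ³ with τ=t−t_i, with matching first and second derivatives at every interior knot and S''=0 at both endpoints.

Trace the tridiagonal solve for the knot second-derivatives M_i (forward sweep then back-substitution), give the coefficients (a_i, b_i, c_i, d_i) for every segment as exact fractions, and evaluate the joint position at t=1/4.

Δ: Δ0=1, Δ1=-4/3
row 1: diag=8, rhs=-14; c'=3/8, d'=-7/4
back: M1=-7/4
M: M0=0, M1=-7/4, M2=0
seg 0: a=1, c=M0/2=0, d=(M1−M0)/(6·1)=-7/24, b=Δ0−h0·(2M0+M1)/6=31/24
seg 1: a=2, c=M1/2=-7/8, d=(M2−M1)/(6·3)=7/72, b=Δ1−h1·(2M1+M2)/6=5/12
t_q=1/4 → seg 0, τ=1/4; S=1+31/24·τ+0·τ²+-7/24·τ³=675/512

  seg 0: a=1 b=31/24 c=0 d=-7/24
  seg 1: a=2 b=5/12 c=-7/8 d=7/72
S(1/4) = 675/512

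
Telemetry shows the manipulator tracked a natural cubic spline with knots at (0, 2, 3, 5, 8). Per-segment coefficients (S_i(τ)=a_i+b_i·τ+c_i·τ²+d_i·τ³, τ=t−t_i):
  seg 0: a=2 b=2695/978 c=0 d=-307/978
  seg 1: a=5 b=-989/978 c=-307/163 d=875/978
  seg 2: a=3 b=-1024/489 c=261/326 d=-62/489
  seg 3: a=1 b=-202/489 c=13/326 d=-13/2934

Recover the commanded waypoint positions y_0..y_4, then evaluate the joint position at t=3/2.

y_0=2 y_1=5 y_2=3 y_3=1 y_4=0
S(3/2) = 13233/2608

y_0 = S_0(0) = a_0 = 2
y_1 = S_1(0) = a_1 = 5
y_2 = S_2(0) = a_2 = 3
y_3 = S_3(0) = a_3 = 1
y_4 = S_3(3) = 0
t_q=3/2 is in segment 0 (τ=3/2); S_0(τ)=13233/2608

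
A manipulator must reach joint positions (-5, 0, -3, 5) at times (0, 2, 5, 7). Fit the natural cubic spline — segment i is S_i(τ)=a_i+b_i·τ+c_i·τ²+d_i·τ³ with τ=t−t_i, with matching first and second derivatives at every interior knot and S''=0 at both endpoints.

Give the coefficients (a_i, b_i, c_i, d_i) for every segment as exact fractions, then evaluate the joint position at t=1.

Δ: Δ0=5/2, Δ1=-1, Δ2=4
row 1: diag=10, rhs=-21; c'=3/10, d'=-21/10
row 2: denom=10−3·3/10=91/10; d'=(30−3·-21/10)/(91/10)=363/91
back: M2=363/91
back: M1=-21/10−3/10·363/91=-300/91
M: M0=0, M1=-300/91, M2=363/91, M3=0
seg 0: a=-5, c=M0/2=0, d=(M1−M0)/(6·2)=-25/91, b=Δ0−h0·(2M0+M1)/6=655/182
seg 1: a=0, c=M1/2=-150/91, d=(M2−M1)/(6·3)=17/42, b=Δ1−h1·(2M1+M2)/6=55/182
seg 2: a=-3, c=M2/2=363/182, d=(M3−M2)/(6·2)=-121/364, b=Δ2−h2·(2M2+M3)/6=122/91
t_q=1 → seg 0, τ=1; S=-5+655/182·τ+0·τ²+-25/91·τ³=-305/182

  seg 0: a=-5 b=655/182 c=0 d=-25/91
  seg 1: a=0 b=55/182 c=-150/91 d=17/42
  seg 2: a=-3 b=122/91 c=363/182 d=-121/364
S(1) = -305/182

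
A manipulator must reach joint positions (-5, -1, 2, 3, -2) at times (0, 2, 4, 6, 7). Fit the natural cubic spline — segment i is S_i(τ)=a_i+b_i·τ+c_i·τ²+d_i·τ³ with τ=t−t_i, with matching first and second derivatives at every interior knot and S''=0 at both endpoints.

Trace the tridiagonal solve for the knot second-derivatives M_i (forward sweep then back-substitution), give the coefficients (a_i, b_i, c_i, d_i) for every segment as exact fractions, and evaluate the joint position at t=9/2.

  seg 0: a=-5 b=90/41 c=0 d=-2/41
  seg 1: a=-1 b=66/41 c=-12/41 d=39/328
  seg 2: a=2 b=153/82 c=69/164 d=-181/328
  seg 3: a=3 b=-126/41 c=-237/82 d=79/82
S(9/2) = 7791/2624

Δ: Δ0=2, Δ1=3/2, Δ2=1/2, Δ3=-5
row 1: diag=8, rhs=-3; c'=1/4, d'=-3/8
row 2: denom=8−2·1/4=15/2; d'=(-6−2·-3/8)/(15/2)=-7/10
row 3: denom=6−2·4/15=82/15; d'=(-33−2·-7/10)/(82/15)=-237/41
back: M3=-237/41
back: M2=-7/10−4/15·-237/41=69/82
back: M1=-3/8−1/4·69/82=-24/41
M: M0=0, M1=-24/41, M2=69/82, M3=-237/41, M4=0
seg 0: a=-5, c=M0/2=0, d=(M1−M0)/(6·2)=-2/41, b=Δ0−h0·(2M0+M1)/6=90/41
seg 1: a=-1, c=M1/2=-12/41, d=(M2−M1)/(6·2)=39/328, b=Δ1−h1·(2M1+M2)/6=66/41
seg 2: a=2, c=M2/2=69/164, d=(M3−M2)/(6·2)=-181/328, b=Δ2−h2·(2M2+M3)/6=153/82
seg 3: a=3, c=M3/2=-237/82, d=(M4−M3)/(6·1)=79/82, b=Δ3−h3·(2M3+M4)/6=-126/41
t_q=9/2 → seg 2, τ=1/2; S=2+153/82·τ+69/164·τ²+-181/328·τ³=7791/2624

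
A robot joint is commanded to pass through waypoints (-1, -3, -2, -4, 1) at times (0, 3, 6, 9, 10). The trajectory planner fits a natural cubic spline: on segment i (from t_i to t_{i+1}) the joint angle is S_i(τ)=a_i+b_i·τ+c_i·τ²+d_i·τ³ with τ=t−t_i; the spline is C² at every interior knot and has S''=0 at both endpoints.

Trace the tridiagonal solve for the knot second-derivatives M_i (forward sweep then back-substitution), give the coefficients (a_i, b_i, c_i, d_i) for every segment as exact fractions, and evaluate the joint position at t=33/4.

Δ: Δ0=-2/3, Δ1=1/3, Δ2=-2/3, Δ3=5
row 1: diag=12, rhs=6; c'=1/4, d'=1/2
row 2: denom=12−3·1/4=45/4; d'=(-6−3·1/2)/(45/4)=-2/3
row 3: denom=8−3·4/15=36/5; d'=(34−3·-2/3)/(36/5)=5
back: M3=5
back: M2=-2/3−4/15·5=-2
back: M1=1/2−1/4·-2=1
M: M0=0, M1=1, M2=-2, M3=5, M4=0
seg 0: a=-1, c=M0/2=0, d=(M1−M0)/(6·3)=1/18, b=Δ0−h0·(2M0+M1)/6=-7/6
seg 1: a=-3, c=M1/2=1/2, d=(M2−M1)/(6·3)=-1/6, b=Δ1−h1·(2M1+M2)/6=1/3
seg 2: a=-2, c=M2/2=-1, d=(M3−M2)/(6·3)=7/18, b=Δ2−h2·(2M2+M3)/6=-7/6
seg 3: a=-4, c=M3/2=5/2, d=(M4−M3)/(6·1)=-5/6, b=Δ3−h3·(2M3+M4)/6=10/3
t_q=33/4 → seg 2, τ=9/4; S=-2+-7/6·τ+-1·τ²+7/18·τ³=-673/128

  seg 0: a=-1 b=-7/6 c=0 d=1/18
  seg 1: a=-3 b=1/3 c=1/2 d=-1/6
  seg 2: a=-2 b=-7/6 c=-1 d=7/18
  seg 3: a=-4 b=10/3 c=5/2 d=-5/6
S(33/4) = -673/128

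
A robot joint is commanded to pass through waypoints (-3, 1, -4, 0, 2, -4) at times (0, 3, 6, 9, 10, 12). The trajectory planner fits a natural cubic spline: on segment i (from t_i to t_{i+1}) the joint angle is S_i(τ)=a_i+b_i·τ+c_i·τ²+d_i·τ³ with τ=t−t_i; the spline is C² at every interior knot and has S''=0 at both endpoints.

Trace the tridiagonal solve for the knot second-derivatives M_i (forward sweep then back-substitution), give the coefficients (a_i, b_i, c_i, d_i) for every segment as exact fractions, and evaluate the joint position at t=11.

Δ: Δ0=4/3, Δ1=-5/3, Δ2=4/3, Δ3=2, Δ4=-3
row 1: diag=12, rhs=-18; c'=1/4, d'=-3/2
row 2: denom=12−3·1/4=45/4; d'=(18−3·-3/2)/(45/4)=2
row 3: denom=8−3·4/15=36/5; d'=(4−3·2)/(36/5)=-5/18
row 4: denom=6−1·5/36=211/36; d'=(-30−1·-5/18)/(211/36)=-1070/211
back: M4=-1070/211
back: M3=-5/18−5/36·-1070/211=90/211
back: M2=2−4/15·90/211=398/211
back: M1=-3/2−1/4·398/211=-416/211
M: M0=0, M1=-416/211, M2=398/211, M3=90/211, M4=-1070/211, M5=0
seg 0: a=-3, c=M0/2=0, d=(M1−M0)/(6·3)=-208/1899, b=Δ0−h0·(2M0+M1)/6=1468/633
seg 1: a=1, c=M1/2=-208/211, d=(M2−M1)/(6·3)=407/1899, b=Δ1−h1·(2M1+M2)/6=-404/633
seg 2: a=-4, c=M2/2=199/211, d=(M3−M2)/(6·3)=-154/1899, b=Δ2−h2·(2M2+M3)/6=-485/633
seg 3: a=0, c=M3/2=45/211, d=(M4−M3)/(6·1)=-580/633, b=Δ3−h3·(2M3+M4)/6=1711/633
seg 4: a=2, c=M4/2=-535/211, d=(M5−M4)/(6·2)=535/1266, b=Δ4−h4·(2M4+M5)/6=241/633
t_q=11 → seg 4, τ=1; S=2+241/633·τ+-535/211·τ²+535/1266·τ³=113/422

  seg 0: a=-3 b=1468/633 c=0 d=-208/1899
  seg 1: a=1 b=-404/633 c=-208/211 d=407/1899
  seg 2: a=-4 b=-485/633 c=199/211 d=-154/1899
  seg 3: a=0 b=1711/633 c=45/211 d=-580/633
  seg 4: a=2 b=241/633 c=-535/211 d=535/1266
S(11) = 113/422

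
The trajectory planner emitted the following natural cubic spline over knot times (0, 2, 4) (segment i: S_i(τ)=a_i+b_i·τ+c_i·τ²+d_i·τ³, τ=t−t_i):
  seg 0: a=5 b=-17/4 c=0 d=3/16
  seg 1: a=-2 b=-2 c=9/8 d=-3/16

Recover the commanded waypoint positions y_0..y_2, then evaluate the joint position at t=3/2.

y_0=5 y_1=-2 y_2=-3
S(3/2) = -95/128

y_0 = S_0(0) = a_0 = 5
y_1 = S_1(0) = a_1 = -2
y_2 = S_1(2) = -3
t_q=3/2 is in segment 0 (τ=3/2); S_0(τ)=-95/128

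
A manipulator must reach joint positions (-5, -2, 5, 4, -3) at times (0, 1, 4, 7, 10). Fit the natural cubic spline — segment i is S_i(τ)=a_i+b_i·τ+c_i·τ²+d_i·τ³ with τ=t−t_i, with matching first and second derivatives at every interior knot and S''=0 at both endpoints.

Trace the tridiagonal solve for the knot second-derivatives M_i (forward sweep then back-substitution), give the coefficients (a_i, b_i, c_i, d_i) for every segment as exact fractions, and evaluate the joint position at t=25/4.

  seg 0: a=-5 b=244/81 c=0 d=-1/81
  seg 1: a=-2 b=241/81 c=-1/27 d=-43/729
  seg 2: a=5 b=94/81 c=-46/81 d=17/729
  seg 3: a=4 b=-131/81 c=-29/81 d=29/729
S(25/4) = 2881/576

Δ: Δ0=3, Δ1=7/3, Δ2=-1/3, Δ3=-7/3
row 1: diag=8, rhs=-4; c'=3/8, d'=-1/2
row 2: denom=12−3·3/8=87/8; d'=(-16−3·-1/2)/(87/8)=-4/3
row 3: denom=12−3·8/29=324/29; d'=(-12−3·-4/3)/(324/29)=-58/81
back: M3=-58/81
back: M2=-4/3−8/29·-58/81=-92/81
back: M1=-1/2−3/8·-92/81=-2/27
M: M0=0, M1=-2/27, M2=-92/81, M3=-58/81, M4=0
seg 0: a=-5, c=M0/2=0, d=(M1−M0)/(6·1)=-1/81, b=Δ0−h0·(2M0+M1)/6=244/81
seg 1: a=-2, c=M1/2=-1/27, d=(M2−M1)/(6·3)=-43/729, b=Δ1−h1·(2M1+M2)/6=241/81
seg 2: a=5, c=M2/2=-46/81, d=(M3−M2)/(6·3)=17/729, b=Δ2−h2·(2M2+M3)/6=94/81
seg 3: a=4, c=M3/2=-29/81, d=(M4−M3)/(6·3)=29/729, b=Δ3−h3·(2M3+M4)/6=-131/81
t_q=25/4 → seg 2, τ=9/4; S=5+94/81·τ+-46/81·τ²+17/729·τ³=2881/576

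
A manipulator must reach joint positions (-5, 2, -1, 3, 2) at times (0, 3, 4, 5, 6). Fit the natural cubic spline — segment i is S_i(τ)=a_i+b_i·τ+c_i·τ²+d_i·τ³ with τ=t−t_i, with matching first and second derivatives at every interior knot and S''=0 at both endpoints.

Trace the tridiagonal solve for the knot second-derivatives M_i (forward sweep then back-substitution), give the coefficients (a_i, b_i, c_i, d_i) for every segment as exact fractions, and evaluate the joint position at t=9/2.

  seg 0: a=-5 b=1829/348 c=0 d=-113/348
  seg 1: a=2 b=-611/174 c=-339/116 d=1195/348
  seg 2: a=-1 b=329/348 c=214/29 d=-1505/348
  seg 3: a=3 b=475/174 c=-649/116 d=649/348
S(9/2) = 721/928

Δ: Δ0=7/3, Δ1=-3, Δ2=4, Δ3=-1
row 1: diag=8, rhs=-32; c'=1/8, d'=-4
row 2: denom=4−1·1/8=31/8; d'=(42−1·-4)/(31/8)=368/31
row 3: denom=4−1·8/31=116/31; d'=(-30−1·368/31)/(116/31)=-649/58
back: M3=-649/58
back: M2=368/31−8/31·-649/58=428/29
back: M1=-4−1/8·428/29=-339/58
M: M0=0, M1=-339/58, M2=428/29, M3=-649/58, M4=0
seg 0: a=-5, c=M0/2=0, d=(M1−M0)/(6·3)=-113/348, b=Δ0−h0·(2M0+M1)/6=1829/348
seg 1: a=2, c=M1/2=-339/116, d=(M2−M1)/(6·1)=1195/348, b=Δ1−h1·(2M1+M2)/6=-611/174
seg 2: a=-1, c=M2/2=214/29, d=(M3−M2)/(6·1)=-1505/348, b=Δ2−h2·(2M2+M3)/6=329/348
seg 3: a=3, c=M3/2=-649/116, d=(M4−M3)/(6·1)=649/348, b=Δ3−h3·(2M3+M4)/6=475/174
t_q=9/2 → seg 2, τ=1/2; S=-1+329/348·τ+214/29·τ²+-1505/348·τ³=721/928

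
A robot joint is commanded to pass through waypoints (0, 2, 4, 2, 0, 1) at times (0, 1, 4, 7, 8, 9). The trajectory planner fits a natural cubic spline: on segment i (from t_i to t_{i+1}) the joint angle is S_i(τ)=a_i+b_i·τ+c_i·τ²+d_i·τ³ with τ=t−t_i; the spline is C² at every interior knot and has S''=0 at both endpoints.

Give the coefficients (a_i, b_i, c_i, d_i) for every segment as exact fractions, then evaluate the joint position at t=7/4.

Δ: Δ0=2, Δ1=2/3, Δ2=-2/3, Δ3=-2, Δ4=1
row 1: diag=8, rhs=-8; c'=3/8, d'=-1
row 2: denom=12−3·3/8=87/8; d'=(-8−3·-1)/(87/8)=-40/87
row 3: denom=8−3·8/29=208/29; d'=(-8−3·-40/87)/(208/29)=-12/13
row 4: denom=4−1·29/208=803/208; d'=(18−1·-12/13)/(803/208)=3936/803
back: M4=3936/803
back: M3=-12/13−29/208·3936/803=-1290/803
back: M2=-40/87−8/29·-1290/803=-40/2409
back: M1=-1−3/8·-40/2409=-798/803
M: M0=0, M1=-798/803, M2=-40/2409, M3=-1290/803, M4=3936/803, M5=0
seg 0: a=0, c=M0/2=0, d=(M1−M0)/(6·1)=-133/803, b=Δ0−h0·(2M0+M1)/6=1739/803
seg 1: a=2, c=M1/2=-399/803, d=(M2−M1)/(6·3)=107/1971, b=Δ1−h1·(2M1+M2)/6=1340/803
seg 2: a=4, c=M2/2=-20/2409, d=(M3−M2)/(6·3)=-1915/21681, b=Δ2−h2·(2M2+M3)/6=123/803
seg 3: a=2, c=M3/2=-645/803, d=(M4−M3)/(6·1)=871/803, b=Δ3−h3·(2M3+M4)/6=-1832/803
seg 4: a=0, c=M4/2=1968/803, d=(M5−M4)/(6·1)=-656/803, b=Δ4−h4·(2M4+M5)/6=-509/803
t_q=7/4 → seg 1, τ=3/4; S=2+1340/803·τ+-399/803·τ²+107/1971·τ³=153917/51392

  seg 0: a=0 b=1739/803 c=0 d=-133/803
  seg 1: a=2 b=1340/803 c=-399/803 d=107/1971
  seg 2: a=4 b=123/803 c=-20/2409 d=-1915/21681
  seg 3: a=2 b=-1832/803 c=-645/803 d=871/803
  seg 4: a=0 b=-509/803 c=1968/803 d=-656/803
S(7/4) = 153917/51392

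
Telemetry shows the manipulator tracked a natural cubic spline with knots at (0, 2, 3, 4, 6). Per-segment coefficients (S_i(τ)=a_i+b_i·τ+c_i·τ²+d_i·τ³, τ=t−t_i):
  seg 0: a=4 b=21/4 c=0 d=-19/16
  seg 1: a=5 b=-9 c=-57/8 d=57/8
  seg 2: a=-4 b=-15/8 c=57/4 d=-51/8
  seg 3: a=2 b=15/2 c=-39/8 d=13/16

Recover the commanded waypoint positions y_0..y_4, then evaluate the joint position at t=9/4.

y_0=4 y_1=5 y_2=-4 y_3=2 y_4=4
S(9/4) = 1237/512

y_0 = S_0(0) = a_0 = 4
y_1 = S_1(0) = a_1 = 5
y_2 = S_2(0) = a_2 = -4
y_3 = S_3(0) = a_3 = 2
y_4 = S_3(2) = 4
t_q=9/4 is in segment 1 (τ=1/4); S_1(τ)=1237/512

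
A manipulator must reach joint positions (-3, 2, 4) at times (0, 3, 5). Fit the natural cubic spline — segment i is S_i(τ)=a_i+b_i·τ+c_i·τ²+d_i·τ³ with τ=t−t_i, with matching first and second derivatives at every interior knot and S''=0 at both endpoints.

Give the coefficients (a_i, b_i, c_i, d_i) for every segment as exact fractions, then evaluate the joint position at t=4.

Δ: Δ0=5/3, Δ1=1
row 1: diag=10, rhs=-4; c'=1/5, d'=-2/5
back: M1=-2/5
M: M0=0, M1=-2/5, M2=0
seg 0: a=-3, c=M0/2=0, d=(M1−M0)/(6·3)=-1/45, b=Δ0−h0·(2M0+M1)/6=28/15
seg 1: a=2, c=M1/2=-1/5, d=(M2−M1)/(6·2)=1/30, b=Δ1−h1·(2M1+M2)/6=19/15
t_q=4 → seg 1, τ=1; S=2+19/15·τ+-1/5·τ²+1/30·τ³=31/10

  seg 0: a=-3 b=28/15 c=0 d=-1/45
  seg 1: a=2 b=19/15 c=-1/5 d=1/30
S(4) = 31/10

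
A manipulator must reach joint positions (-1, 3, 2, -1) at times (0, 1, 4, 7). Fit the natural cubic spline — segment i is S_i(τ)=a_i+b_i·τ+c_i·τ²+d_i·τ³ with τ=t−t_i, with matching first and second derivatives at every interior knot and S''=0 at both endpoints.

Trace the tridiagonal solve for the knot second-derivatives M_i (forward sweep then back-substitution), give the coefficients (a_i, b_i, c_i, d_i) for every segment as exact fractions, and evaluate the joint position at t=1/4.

  seg 0: a=-1 b=398/87 c=0 d=-50/87
  seg 1: a=3 b=248/87 c=-50/29 d=173/783
  seg 2: a=2 b=-133/87 c=23/87 d=-23/783
S(1/4) = 125/928

Δ: Δ0=4, Δ1=-1/3, Δ2=-1
row 1: diag=8, rhs=-26; c'=3/8, d'=-13/4
row 2: denom=12−3·3/8=87/8; d'=(-4−3·-13/4)/(87/8)=46/87
back: M2=46/87
back: M1=-13/4−3/8·46/87=-100/29
M: M0=0, M1=-100/29, M2=46/87, M3=0
seg 0: a=-1, c=M0/2=0, d=(M1−M0)/(6·1)=-50/87, b=Δ0−h0·(2M0+M1)/6=398/87
seg 1: a=3, c=M1/2=-50/29, d=(M2−M1)/(6·3)=173/783, b=Δ1−h1·(2M1+M2)/6=248/87
seg 2: a=2, c=M2/2=23/87, d=(M3−M2)/(6·3)=-23/783, b=Δ2−h2·(2M2+M3)/6=-133/87
t_q=1/4 → seg 0, τ=1/4; S=-1+398/87·τ+0·τ²+-50/87·τ³=125/928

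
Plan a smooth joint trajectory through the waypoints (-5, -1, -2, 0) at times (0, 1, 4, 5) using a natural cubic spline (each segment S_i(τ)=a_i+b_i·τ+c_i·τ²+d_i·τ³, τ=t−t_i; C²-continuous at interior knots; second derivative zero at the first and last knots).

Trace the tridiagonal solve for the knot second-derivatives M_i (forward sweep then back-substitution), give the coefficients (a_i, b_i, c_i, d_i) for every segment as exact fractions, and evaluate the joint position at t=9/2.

  seg 0: a=-5 b=157/33 c=0 d=-25/33
  seg 1: a=-1 b=82/33 c=-25/11 d=4/9
  seg 2: a=-2 b=28/33 c=19/11 d=-19/33
S(9/2) = -107/88

Δ: Δ0=4, Δ1=-1/3, Δ2=2
row 1: diag=8, rhs=-26; c'=3/8, d'=-13/4
row 2: denom=8−3·3/8=55/8; d'=(14−3·-13/4)/(55/8)=38/11
back: M2=38/11
back: M1=-13/4−3/8·38/11=-50/11
M: M0=0, M1=-50/11, M2=38/11, M3=0
seg 0: a=-5, c=M0/2=0, d=(M1−M0)/(6·1)=-25/33, b=Δ0−h0·(2M0+M1)/6=157/33
seg 1: a=-1, c=M1/2=-25/11, d=(M2−M1)/(6·3)=4/9, b=Δ1−h1·(2M1+M2)/6=82/33
seg 2: a=-2, c=M2/2=19/11, d=(M3−M2)/(6·1)=-19/33, b=Δ2−h2·(2M2+M3)/6=28/33
t_q=9/2 → seg 2, τ=1/2; S=-2+28/33·τ+19/11·τ²+-19/33·τ³=-107/88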